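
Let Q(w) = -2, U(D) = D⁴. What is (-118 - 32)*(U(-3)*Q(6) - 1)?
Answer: 24450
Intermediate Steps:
(-118 - 32)*(U(-3)*Q(6) - 1) = (-118 - 32)*((-3)⁴*(-2) - 1) = -150*(81*(-2) - 1) = -150*(-162 - 1) = -150*(-163) = 24450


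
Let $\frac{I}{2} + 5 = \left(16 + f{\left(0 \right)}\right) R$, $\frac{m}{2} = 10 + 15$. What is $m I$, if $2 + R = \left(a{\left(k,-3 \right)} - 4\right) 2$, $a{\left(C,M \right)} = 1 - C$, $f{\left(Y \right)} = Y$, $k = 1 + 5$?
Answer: $-32500$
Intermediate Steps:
$k = 6$
$m = 50$ ($m = 2 \left(10 + 15\right) = 2 \cdot 25 = 50$)
$R = -20$ ($R = -2 + \left(\left(1 - 6\right) - 4\right) 2 = -2 + \left(-5 - 4\right) 2 = -2 - 18 = -20$)
$I = -650$ ($I = -10 + 2 \left(16 + 0\right) \left(-20\right) = -10 + 2 \cdot 16 \left(-20\right) = -10 + 2 \left(-320\right) = -10 - 640 = -650$)
$m I = 50 \left(-650\right) = -32500$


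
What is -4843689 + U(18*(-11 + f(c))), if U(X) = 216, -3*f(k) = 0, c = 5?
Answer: -4843473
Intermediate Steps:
f(k) = 0 (f(k) = -⅓*0 = 0)
-4843689 + U(18*(-11 + f(c))) = -4843689 + 216 = -4843473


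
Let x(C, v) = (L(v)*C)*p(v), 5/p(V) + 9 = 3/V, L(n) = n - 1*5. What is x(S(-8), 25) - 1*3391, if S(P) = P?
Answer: -366401/111 ≈ -3300.9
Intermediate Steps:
L(n) = -5 + n (L(n) = n - 5 = -5 + n)
p(V) = 5/(-9 + 3/V)
x(C, v) = -5*C*v*(-5 + v)/(-3 + 9*v) (x(C, v) = ((-5 + v)*C)*(-5*v/(-3 + 9*v)) = (C*(-5 + v))*(-5*v/(-3 + 9*v)) = -5*C*v*(-5 + v)/(-3 + 9*v))
x(S(-8), 25) - 1*3391 = (5/3)*(-8)*25*(5 - 1*25)/(-1 + 3*25) - 1*3391 = (5/3)*(-8)*25*(5 - 25)/(-1 + 75) - 3391 = (5/3)*(-8)*25*(-20)/74 - 3391 = (5/3)*(-8)*25*(1/74)*(-20) - 3391 = 10000/111 - 3391 = -366401/111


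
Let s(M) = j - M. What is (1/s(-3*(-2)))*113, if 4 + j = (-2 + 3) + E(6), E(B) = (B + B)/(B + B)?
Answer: -113/8 ≈ -14.125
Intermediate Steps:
E(B) = 1 (E(B) = (2*B)/((2*B)) = (2*B)*(1/(2*B)) = 1)
j = -2 (j = -4 + ((-2 + 3) + 1) = -4 + (1 + 1) = -4 + 2 = -2)
s(M) = -2 - M
(1/s(-3*(-2)))*113 = (1/(-2 - (-3)*(-2)))*113 = (1/(-2 - 1*6))*113 = (1/(-2 - 6))*113 = (1/(-8))*113 = (1*(-⅛))*113 = -⅛*113 = -113/8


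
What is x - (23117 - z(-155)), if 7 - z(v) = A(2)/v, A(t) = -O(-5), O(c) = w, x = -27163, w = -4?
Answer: -7792311/155 ≈ -50273.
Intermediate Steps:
O(c) = -4
A(t) = 4 (A(t) = -1*(-4) = 4)
z(v) = 7 - 4/v
x - (23117 - z(-155)) = -27163 - (23117 - (7 - 4/(-155))) = -27163 - (23117 - (7 - 4*(-1/155))) = -27163 - (23117 - (7 + 4/155)) = -27163 - (23117 - 1*1089/155) = -27163 - (23117 - 1089/155) = -27163 - 1*3582046/155 = -27163 - 3582046/155 = -7792311/155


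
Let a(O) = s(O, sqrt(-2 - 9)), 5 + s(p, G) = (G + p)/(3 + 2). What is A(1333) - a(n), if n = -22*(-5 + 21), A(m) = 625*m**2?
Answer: 5552778502/5 - I*sqrt(11)/5 ≈ 1.1106e+9 - 0.66333*I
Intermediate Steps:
n = -352 (n = -22*16 = -352)
s(p, G) = -5 + G/5 + p/5 (s(p, G) = -5 + (G + p)/(3 + 2) = -5 + (G + p)/5 = -5 + (G + p)*(1/5) = -5 + (G/5 + p/5) = -5 + G/5 + p/5)
a(O) = -5 + O/5 + I*sqrt(11)/5 (a(O) = -5 + sqrt(-2 - 9)/5 + O/5 = -5 + sqrt(-11)/5 + O/5 = -5 + (I*sqrt(11))/5 + O/5 = -5 + I*sqrt(11)/5 + O/5 = -5 + O/5 + I*sqrt(11)/5)
A(1333) - a(n) = 625*1333**2 - (-5 + (1/5)*(-352) + I*sqrt(11)/5) = 625*1776889 - (-5 - 352/5 + I*sqrt(11)/5) = 1110555625 - (-377/5 + I*sqrt(11)/5) = 1110555625 + (377/5 - I*sqrt(11)/5) = 5552778502/5 - I*sqrt(11)/5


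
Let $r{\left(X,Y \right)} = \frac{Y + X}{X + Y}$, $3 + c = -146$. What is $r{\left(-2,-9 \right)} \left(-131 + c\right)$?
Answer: $-280$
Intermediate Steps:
$c = -149$ ($c = -3 - 146 = -149$)
$r{\left(X,Y \right)} = 1$ ($r{\left(X,Y \right)} = \frac{X + Y}{X + Y} = 1$)
$r{\left(-2,-9 \right)} \left(-131 + c\right) = 1 \left(-131 - 149\right) = 1 \left(-280\right) = -280$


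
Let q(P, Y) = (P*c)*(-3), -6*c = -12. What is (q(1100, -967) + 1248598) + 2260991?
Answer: 3502989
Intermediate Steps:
c = 2 (c = -⅙*(-12) = 2)
q(P, Y) = -6*P (q(P, Y) = (P*2)*(-3) = (2*P)*(-3) = -6*P)
(q(1100, -967) + 1248598) + 2260991 = (-6*1100 + 1248598) + 2260991 = (-6600 + 1248598) + 2260991 = 1241998 + 2260991 = 3502989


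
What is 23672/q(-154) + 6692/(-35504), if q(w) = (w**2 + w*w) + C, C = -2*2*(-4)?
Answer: 2334503/7520508 ≈ 0.31042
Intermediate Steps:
C = 16 (C = -4*(-4) = 16)
q(w) = 16 + 2*w**2 (q(w) = (w**2 + w*w) + 16 = (w**2 + w**2) + 16 = 2*w**2 + 16 = 16 + 2*w**2)
23672/q(-154) + 6692/(-35504) = 23672/(16 + 2*(-154)**2) + 6692/(-35504) = 23672/(16 + 2*23716) + 6692*(-1/35504) = 23672/(16 + 47432) - 239/1268 = 23672/47448 - 239/1268 = 23672*(1/47448) - 239/1268 = 2959/5931 - 239/1268 = 2334503/7520508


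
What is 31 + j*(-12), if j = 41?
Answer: -461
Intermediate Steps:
31 + j*(-12) = 31 + 41*(-12) = 31 - 492 = -461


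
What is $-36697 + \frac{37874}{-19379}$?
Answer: $- \frac{711189037}{19379} \approx -36699.0$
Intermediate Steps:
$-36697 + \frac{37874}{-19379} = -36697 + 37874 \left(- \frac{1}{19379}\right) = -36697 - \frac{37874}{19379} = - \frac{711189037}{19379}$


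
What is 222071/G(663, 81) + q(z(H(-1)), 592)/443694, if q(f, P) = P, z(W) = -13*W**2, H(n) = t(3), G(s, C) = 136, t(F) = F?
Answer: 2897989729/1774776 ≈ 1632.9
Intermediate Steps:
H(n) = 3
222071/G(663, 81) + q(z(H(-1)), 592)/443694 = 222071/136 + 592/443694 = 222071*(1/136) + 592*(1/443694) = 13063/8 + 296/221847 = 2897989729/1774776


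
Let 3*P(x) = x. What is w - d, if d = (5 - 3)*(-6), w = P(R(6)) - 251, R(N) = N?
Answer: -237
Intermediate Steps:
P(x) = x/3
w = -249 (w = (⅓)*6 - 251 = 2 - 251 = -249)
d = -12 (d = 2*(-6) = -12)
w - d = -249 - 1*(-12) = -249 + 12 = -237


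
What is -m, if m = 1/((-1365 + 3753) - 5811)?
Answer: 1/3423 ≈ 0.00029214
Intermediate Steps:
m = -1/3423 (m = 1/(2388 - 5811) = 1/(-3423) = -1/3423 ≈ -0.00029214)
-m = -1*(-1/3423) = 1/3423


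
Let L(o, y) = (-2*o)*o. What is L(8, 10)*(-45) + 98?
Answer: 5858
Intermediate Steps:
L(o, y) = -2*o²
L(8, 10)*(-45) + 98 = -2*8²*(-45) + 98 = -2*64*(-45) + 98 = -128*(-45) + 98 = 5760 + 98 = 5858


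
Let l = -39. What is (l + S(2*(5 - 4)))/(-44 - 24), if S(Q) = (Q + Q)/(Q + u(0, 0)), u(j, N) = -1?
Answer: 35/68 ≈ 0.51471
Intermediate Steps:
S(Q) = 2*Q/(-1 + Q) (S(Q) = (Q + Q)/(Q - 1) = (2*Q)/(-1 + Q) = 2*Q/(-1 + Q))
(l + S(2*(5 - 4)))/(-44 - 24) = (-39 + 2*(2*(5 - 4))/(-1 + 2*(5 - 4)))/(-44 - 24) = (-39 + 2*(2*1)/(-1 + 2*1))/(-68) = -(-39 + 2*2/(-1 + 2))/68 = -(-39 + 2*2/1)/68 = -(-39 + 2*2*1)/68 = -(-39 + 4)/68 = -1/68*(-35) = 35/68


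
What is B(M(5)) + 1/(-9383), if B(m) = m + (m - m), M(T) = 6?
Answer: 56297/9383 ≈ 5.9999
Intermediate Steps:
B(m) = m (B(m) = m + 0 = m)
B(M(5)) + 1/(-9383) = 6 + 1/(-9383) = 6 - 1/9383 = 56297/9383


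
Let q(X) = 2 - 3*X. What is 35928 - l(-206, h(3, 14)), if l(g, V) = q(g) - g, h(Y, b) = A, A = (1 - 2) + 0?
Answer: 35102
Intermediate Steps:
A = -1 (A = -1 + 0 = -1)
h(Y, b) = -1
l(g, V) = 2 - 4*g (l(g, V) = (2 - 3*g) - g = 2 - 4*g)
35928 - l(-206, h(3, 14)) = 35928 - (2 - 4*(-206)) = 35928 - (2 + 824) = 35928 - 1*826 = 35928 - 826 = 35102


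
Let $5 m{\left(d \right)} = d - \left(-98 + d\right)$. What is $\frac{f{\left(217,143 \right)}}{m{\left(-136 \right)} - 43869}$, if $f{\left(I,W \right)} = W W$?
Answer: $- \frac{102245}{219247} \approx -0.46635$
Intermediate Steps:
$f{\left(I,W \right)} = W^{2}$
$m{\left(d \right)} = \frac{98}{5}$ ($m{\left(d \right)} = \frac{d - \left(-98 + d\right)}{5} = \frac{1}{5} \cdot 98 = \frac{98}{5}$)
$\frac{f{\left(217,143 \right)}}{m{\left(-136 \right)} - 43869} = \frac{143^{2}}{\frac{98}{5} - 43869} = \frac{20449}{\frac{98}{5} - 43869} = \frac{20449}{- \frac{219247}{5}} = 20449 \left(- \frac{5}{219247}\right) = - \frac{102245}{219247}$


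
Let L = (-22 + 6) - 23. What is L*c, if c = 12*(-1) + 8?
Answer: 156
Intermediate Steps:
c = -4 (c = -12 + 8 = -4)
L = -39 (L = -16 - 23 = -39)
L*c = -39*(-4) = 156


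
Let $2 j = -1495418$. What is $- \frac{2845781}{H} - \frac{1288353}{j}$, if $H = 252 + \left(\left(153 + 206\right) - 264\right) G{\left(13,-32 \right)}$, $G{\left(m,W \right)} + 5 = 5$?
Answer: $- \frac{2127491400773}{188422668} \approx -11291.0$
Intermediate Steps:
$j = -747709$ ($j = \frac{1}{2} \left(-1495418\right) = -747709$)
$G{\left(m,W \right)} = 0$ ($G{\left(m,W \right)} = -5 + 5 = 0$)
$H = 252$ ($H = 252 + \left(\left(153 + 206\right) - 264\right) 0 = 252 + \left(359 - 264\right) 0 = 252 + 95 \cdot 0 = 252 + 0 = 252$)
$- \frac{2845781}{H} - \frac{1288353}{j} = - \frac{2845781}{252} - \frac{1288353}{-747709} = \left(-2845781\right) \frac{1}{252} - - \frac{1288353}{747709} = - \frac{2845781}{252} + \frac{1288353}{747709} = - \frac{2127491400773}{188422668}$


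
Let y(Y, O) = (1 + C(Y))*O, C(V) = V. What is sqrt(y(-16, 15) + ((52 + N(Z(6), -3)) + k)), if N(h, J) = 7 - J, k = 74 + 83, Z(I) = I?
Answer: I*sqrt(6) ≈ 2.4495*I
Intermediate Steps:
k = 157
y(Y, O) = O*(1 + Y) (y(Y, O) = (1 + Y)*O = O*(1 + Y))
sqrt(y(-16, 15) + ((52 + N(Z(6), -3)) + k)) = sqrt(15*(1 - 16) + ((52 + (7 - 1*(-3))) + 157)) = sqrt(15*(-15) + ((52 + (7 + 3)) + 157)) = sqrt(-225 + ((52 + 10) + 157)) = sqrt(-225 + (62 + 157)) = sqrt(-225 + 219) = sqrt(-6) = I*sqrt(6)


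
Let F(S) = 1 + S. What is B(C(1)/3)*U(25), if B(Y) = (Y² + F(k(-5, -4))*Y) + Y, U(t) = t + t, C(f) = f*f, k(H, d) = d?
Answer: -250/9 ≈ -27.778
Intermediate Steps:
C(f) = f²
U(t) = 2*t
B(Y) = Y² - 2*Y (B(Y) = (Y² + (1 - 4)*Y) + Y = (Y² - 3*Y) + Y = Y² - 2*Y)
B(C(1)/3)*U(25) = ((1²/3)*(-2 + 1²/3))*(2*25) = ((1*(⅓))*(-2 + 1*(⅓)))*50 = ((-2 + ⅓)/3)*50 = ((⅓)*(-5/3))*50 = -5/9*50 = -250/9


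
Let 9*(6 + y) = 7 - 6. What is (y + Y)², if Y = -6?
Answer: 11449/81 ≈ 141.35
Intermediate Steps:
y = -53/9 (y = -6 + (7 - 6)/9 = -6 + (⅑)*1 = -6 + ⅑ = -53/9 ≈ -5.8889)
(y + Y)² = (-53/9 - 6)² = (-107/9)² = 11449/81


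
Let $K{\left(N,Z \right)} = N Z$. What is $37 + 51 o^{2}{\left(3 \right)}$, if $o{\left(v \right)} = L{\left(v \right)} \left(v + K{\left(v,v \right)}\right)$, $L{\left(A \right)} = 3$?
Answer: $66133$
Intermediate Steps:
$o{\left(v \right)} = 3 v + 3 v^{2}$ ($o{\left(v \right)} = 3 \left(v + v v\right) = 3 \left(v + v^{2}\right) = 3 v + 3 v^{2}$)
$37 + 51 o^{2}{\left(3 \right)} = 37 + 51 \left(3 \cdot 3 \left(1 + 3\right)\right)^{2} = 37 + 51 \left(3 \cdot 3 \cdot 4\right)^{2} = 37 + 51 \cdot 36^{2} = 37 + 51 \cdot 1296 = 37 + 66096 = 66133$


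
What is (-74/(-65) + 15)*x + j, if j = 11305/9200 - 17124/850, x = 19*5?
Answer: 3078746197/2033200 ≈ 1514.2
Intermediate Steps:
x = 95
j = -2958631/156400 (j = 11305*(1/9200) - 17124*1/850 = 2261/1840 - 8562/425 = -2958631/156400 ≈ -18.917)
(-74/(-65) + 15)*x + j = (-74/(-65) + 15)*95 - 2958631/156400 = (-74*(-1/65) + 15)*95 - 2958631/156400 = (74/65 + 15)*95 - 2958631/156400 = (1049/65)*95 - 2958631/156400 = 19931/13 - 2958631/156400 = 3078746197/2033200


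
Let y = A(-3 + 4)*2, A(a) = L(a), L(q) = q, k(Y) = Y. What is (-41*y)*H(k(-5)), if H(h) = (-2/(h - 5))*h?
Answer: 82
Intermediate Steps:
A(a) = a
H(h) = -2*h/(-5 + h) (H(h) = (-2/(-5 + h))*h = -2*h/(-5 + h))
y = 2 (y = (-3 + 4)*2 = 1*2 = 2)
(-41*y)*H(k(-5)) = (-41*2)*(-2*(-5)/(-5 - 5)) = -(-164)*(-5)/(-10) = -(-164)*(-5)*(-1)/10 = -82*(-1) = 82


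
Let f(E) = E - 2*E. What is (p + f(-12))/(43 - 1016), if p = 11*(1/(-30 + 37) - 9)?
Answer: 598/6811 ≈ 0.087799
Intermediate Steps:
f(E) = -E
p = -682/7 (p = 11*(1/7 - 9) = 11*(-62/7) = -682/7 ≈ -97.429)
(p + f(-12))/(43 - 1016) = (-682/7 - 1*(-12))/(43 - 1016) = (-682/7 + 12)/(-973) = -598/7*(-1/973) = 598/6811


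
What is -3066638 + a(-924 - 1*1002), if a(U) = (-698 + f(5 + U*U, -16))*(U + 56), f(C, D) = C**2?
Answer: -25731666172866448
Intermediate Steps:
a(U) = (-698 + (5 + U**2)**2)*(56 + U) (a(U) = (-698 + (5 + U*U)**2)*(U + 56) = (-698 + (5 + U**2)**2)*(56 + U))
-3066638 + a(-924 - 1*1002) = -3066638 + (-39088 - 698*(-924 - 1*1002) + 56*(5 + (-924 - 1*1002)**2)**2 + (-924 - 1*1002)*(5 + (-924 - 1*1002)**2)**2) = -3066638 + (-39088 - 698*(-924 - 1002) + 56*(5 + (-924 - 1002)**2)**2 + (-924 - 1002)*(5 + (-924 - 1002)**2)**2) = -3066638 + (-39088 - 698*(-1926) + 56*(5 + (-1926)**2)**2 - 1926*(5 + (-1926)**2)**2) = -3066638 + (-39088 + 1344348 + 56*(5 + 3709476)**2 - 1926*(5 + 3709476)**2) = -3066638 + (-39088 + 1344348 + 56*3709481**2 - 1926*3709481**2) = -3066638 + (-39088 + 1344348 + 56*13760249289361 - 1926*13760249289361) = -3066638 + (-39088 + 1344348 + 770573960204216 - 26502240131309286) = -3066638 - 25731666169799810 = -25731666172866448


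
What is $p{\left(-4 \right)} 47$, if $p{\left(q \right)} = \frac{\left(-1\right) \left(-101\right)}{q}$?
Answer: $- \frac{4747}{4} \approx -1186.8$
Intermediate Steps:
$p{\left(q \right)} = \frac{101}{q}$
$p{\left(-4 \right)} 47 = \frac{101}{-4} \cdot 47 = 101 \left(- \frac{1}{4}\right) 47 = \left(- \frac{101}{4}\right) 47 = - \frac{4747}{4}$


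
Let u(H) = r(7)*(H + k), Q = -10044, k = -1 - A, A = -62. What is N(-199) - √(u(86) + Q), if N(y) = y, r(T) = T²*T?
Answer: -199 - √40377 ≈ -399.94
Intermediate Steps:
r(T) = T³
k = 61 (k = -1 - 1*(-62) = -1 + 62 = 61)
u(H) = 20923 + 343*H (u(H) = 7³*(H + 61) = 343*(61 + H) = 20923 + 343*H)
N(-199) - √(u(86) + Q) = -199 - √((20923 + 343*86) - 10044) = -199 - √((20923 + 29498) - 10044) = -199 - √(50421 - 10044) = -199 - √40377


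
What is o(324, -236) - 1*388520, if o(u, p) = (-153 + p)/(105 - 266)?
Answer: -62551331/161 ≈ -3.8852e+5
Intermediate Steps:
o(u, p) = 153/161 - p/161 (o(u, p) = (-153 + p)/(-161) = (-153 + p)*(-1/161) = 153/161 - p/161)
o(324, -236) - 1*388520 = (153/161 - 1/161*(-236)) - 1*388520 = (153/161 + 236/161) - 388520 = 389/161 - 388520 = -62551331/161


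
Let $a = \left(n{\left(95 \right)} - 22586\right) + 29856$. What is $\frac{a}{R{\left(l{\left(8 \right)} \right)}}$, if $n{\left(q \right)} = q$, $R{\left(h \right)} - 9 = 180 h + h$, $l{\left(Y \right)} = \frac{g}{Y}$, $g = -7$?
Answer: $- \frac{11784}{239} \approx -49.305$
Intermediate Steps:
$l{\left(Y \right)} = - \frac{7}{Y}$
$R{\left(h \right)} = 9 + 181 h$ ($R{\left(h \right)} = 9 + \left(180 h + h\right) = 9 + 181 h$)
$a = 7365$ ($a = \left(95 - 22586\right) + 29856 = -22491 + 29856 = 7365$)
$\frac{a}{R{\left(l{\left(8 \right)} \right)}} = \frac{7365}{9 + 181 \left(- \frac{7}{8}\right)} = \frac{7365}{9 - \frac{1267}{8}} = \frac{7365}{- \frac{1195}{8}} = 7365 \left(- \frac{8}{1195}\right) = - \frac{11784}{239}$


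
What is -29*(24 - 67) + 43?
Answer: 1290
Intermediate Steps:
-29*(24 - 67) + 43 = -29*(-43) + 43 = 1247 + 43 = 1290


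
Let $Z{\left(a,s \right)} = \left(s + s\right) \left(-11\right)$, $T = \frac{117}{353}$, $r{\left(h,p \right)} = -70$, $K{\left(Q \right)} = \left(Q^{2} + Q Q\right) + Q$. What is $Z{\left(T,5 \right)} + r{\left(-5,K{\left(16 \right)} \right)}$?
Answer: $-180$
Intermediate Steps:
$K{\left(Q \right)} = Q + 2 Q^{2}$ ($K{\left(Q \right)} = \left(Q^{2} + Q^{2}\right) + Q = 2 Q^{2} + Q = Q + 2 Q^{2}$)
$T = \frac{117}{353}$ ($T = 117 \cdot \frac{1}{353} = \frac{117}{353} \approx 0.33144$)
$Z{\left(a,s \right)} = - 22 s$ ($Z{\left(a,s \right)} = 2 s \left(-11\right) = - 22 s$)
$Z{\left(T,5 \right)} + r{\left(-5,K{\left(16 \right)} \right)} = \left(-22\right) 5 - 70 = -110 - 70 = -180$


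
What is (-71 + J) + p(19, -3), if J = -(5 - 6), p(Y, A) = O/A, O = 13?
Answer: -223/3 ≈ -74.333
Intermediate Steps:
p(Y, A) = 13/A
J = 1 (J = -1*(-1) = 1)
(-71 + J) + p(19, -3) = (-71 + 1) + 13/(-3) = -70 + 13*(-⅓) = -70 - 13/3 = -223/3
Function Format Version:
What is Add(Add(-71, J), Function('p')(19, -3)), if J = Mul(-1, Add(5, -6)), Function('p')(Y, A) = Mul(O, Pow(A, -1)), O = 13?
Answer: Rational(-223, 3) ≈ -74.333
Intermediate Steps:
Function('p')(Y, A) = Mul(13, Pow(A, -1))
J = 1 (J = Mul(-1, -1) = 1)
Add(Add(-71, J), Function('p')(19, -3)) = Add(Add(-71, 1), Mul(13, Pow(-3, -1))) = Add(-70, Mul(13, Rational(-1, 3))) = Add(-70, Rational(-13, 3)) = Rational(-223, 3)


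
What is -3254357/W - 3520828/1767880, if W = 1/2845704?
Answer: -4093056207587886367/441970 ≈ -9.2609e+12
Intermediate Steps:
W = 1/2845704 ≈ 3.5141e-7
-3254357/W - 3520828/1767880 = -3254357/1/2845704 - 3520828/1767880 = -3254357*2845704 - 3520828*1/1767880 = -9260936732328 - 880207/441970 = -4093056207587886367/441970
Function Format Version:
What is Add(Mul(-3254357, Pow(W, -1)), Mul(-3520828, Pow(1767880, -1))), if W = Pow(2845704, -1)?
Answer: Rational(-4093056207587886367, 441970) ≈ -9.2609e+12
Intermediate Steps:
W = Rational(1, 2845704) ≈ 3.5141e-7
Add(Mul(-3254357, Pow(W, -1)), Mul(-3520828, Pow(1767880, -1))) = Add(Mul(-3254357, Pow(Rational(1, 2845704), -1)), Mul(-3520828, Pow(1767880, -1))) = Add(Mul(-3254357, 2845704), Mul(-3520828, Rational(1, 1767880))) = Add(-9260936732328, Rational(-880207, 441970)) = Rational(-4093056207587886367, 441970)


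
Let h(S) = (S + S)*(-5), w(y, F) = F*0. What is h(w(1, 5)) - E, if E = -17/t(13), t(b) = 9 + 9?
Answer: 17/18 ≈ 0.94444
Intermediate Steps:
w(y, F) = 0
t(b) = 18
h(S) = -10*S (h(S) = (2*S)*(-5) = -10*S)
E = -17/18 ≈ -0.94444
h(w(1, 5)) - E = -10*0 - 1*(-17/18) = 0 + 17/18 = 17/18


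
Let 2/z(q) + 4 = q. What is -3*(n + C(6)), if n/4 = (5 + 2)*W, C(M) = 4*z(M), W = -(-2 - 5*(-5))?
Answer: 1920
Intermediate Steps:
z(q) = 2/(-4 + q)
W = -23 (W = -(-2 + 25) = -1*23 = -23)
C(M) = 8/(-4 + M) (C(M) = 4*(2/(-4 + M)) = 8/(-4 + M))
n = -644 (n = 4*((5 + 2)*(-23)) = 4*(7*(-23)) = 4*(-161) = -644)
-3*(n + C(6)) = -3*(-644 + 8/(-4 + 6)) = -3*(-644 + 8/2) = -3*(-644 + 8*(½)) = -3*(-644 + 4) = -3*(-640) = 1920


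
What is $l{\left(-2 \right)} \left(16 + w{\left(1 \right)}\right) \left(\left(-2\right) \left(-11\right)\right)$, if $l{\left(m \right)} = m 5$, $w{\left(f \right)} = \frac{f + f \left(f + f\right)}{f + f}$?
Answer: $-3850$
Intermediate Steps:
$w{\left(f \right)} = \frac{f + 2 f^{2}}{2 f}$ ($w{\left(f \right)} = \frac{f + f 2 f}{2 f} = \left(f + 2 f^{2}\right) \frac{1}{2 f} = \frac{f + 2 f^{2}}{2 f}$)
$l{\left(m \right)} = 5 m$
$l{\left(-2 \right)} \left(16 + w{\left(1 \right)}\right) \left(\left(-2\right) \left(-11\right)\right) = 5 \left(-2\right) \left(16 + \left(\frac{1}{2} + 1\right)\right) \left(\left(-2\right) \left(-11\right)\right) = - 10 \left(16 + \frac{3}{2}\right) 22 = \left(-10\right) \frac{35}{2} \cdot 22 = \left(-175\right) 22 = -3850$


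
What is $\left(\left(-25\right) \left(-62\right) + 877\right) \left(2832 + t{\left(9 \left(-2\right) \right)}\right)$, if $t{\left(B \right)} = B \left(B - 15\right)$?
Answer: $8314902$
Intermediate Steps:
$t{\left(B \right)} = B \left(-15 + B\right)$
$\left(\left(-25\right) \left(-62\right) + 877\right) \left(2832 + t{\left(9 \left(-2\right) \right)}\right) = \left(\left(-25\right) \left(-62\right) + 877\right) \left(2832 + 9 \left(-2\right) \left(-15 + 9 \left(-2\right)\right)\right) = \left(1550 + 877\right) \left(2832 - 18 \left(-15 - 18\right)\right) = 2427 \left(2832 - -594\right) = 2427 \left(2832 + 594\right) = 2427 \cdot 3426 = 8314902$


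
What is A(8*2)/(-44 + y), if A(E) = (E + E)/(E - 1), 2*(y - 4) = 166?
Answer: 32/645 ≈ 0.049612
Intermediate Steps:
y = 87 (y = 4 + (1/2)*166 = 4 + 83 = 87)
A(E) = 2*E/(-1 + E) (A(E) = (2*E)/(-1 + E) = 2*E/(-1 + E))
A(8*2)/(-44 + y) = (2*(8*2)/(-1 + 8*2))/(-44 + 87) = (2*16/(-1 + 16))/43 = (2*16/15)/43 = (2*16*(1/15))/43 = (1/43)*(32/15) = 32/645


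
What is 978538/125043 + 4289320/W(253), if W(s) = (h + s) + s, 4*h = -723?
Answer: 2146670840978/162680943 ≈ 13196.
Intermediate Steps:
h = -723/4 (h = (¼)*(-723) = -723/4 ≈ -180.75)
W(s) = -723/4 + 2*s (W(s) = (-723/4 + s) + s = -723/4 + 2*s)
978538/125043 + 4289320/W(253) = 978538/125043 + 4289320/(-723/4 + 2*253) = 978538*(1/125043) + 4289320/(-723/4 + 506) = 978538/125043 + 4289320/(1301/4) = 978538/125043 + 4289320*(4/1301) = 978538/125043 + 17157280/1301 = 2146670840978/162680943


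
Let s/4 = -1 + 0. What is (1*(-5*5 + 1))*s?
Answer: 96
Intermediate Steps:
s = -4 (s = 4*(-1 + 0) = 4*(-1) = -4)
(1*(-5*5 + 1))*s = (1*(-5*5 + 1))*(-4) = (1*(-25 + 1))*(-4) = (1*(-24))*(-4) = -24*(-4) = 96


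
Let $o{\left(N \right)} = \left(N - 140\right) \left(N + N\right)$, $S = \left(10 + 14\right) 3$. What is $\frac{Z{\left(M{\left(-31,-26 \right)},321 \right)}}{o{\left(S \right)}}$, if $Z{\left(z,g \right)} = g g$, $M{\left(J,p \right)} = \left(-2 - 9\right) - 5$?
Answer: $- \frac{11449}{1088} \approx -10.523$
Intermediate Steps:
$S = 72$ ($S = 24 \cdot 3 = 72$)
$M{\left(J,p \right)} = -16$ ($M{\left(J,p \right)} = -11 - 5 = -16$)
$Z{\left(z,g \right)} = g^{2}$
$o{\left(N \right)} = 2 N \left(-140 + N\right)$ ($o{\left(N \right)} = \left(-140 + N\right) 2 N = 2 N \left(-140 + N\right)$)
$\frac{Z{\left(M{\left(-31,-26 \right)},321 \right)}}{o{\left(S \right)}} = \frac{321^{2}}{2 \cdot 72 \left(-140 + 72\right)} = \frac{103041}{2 \cdot 72 \left(-68\right)} = \frac{103041}{-9792} = 103041 \left(- \frac{1}{9792}\right) = - \frac{11449}{1088}$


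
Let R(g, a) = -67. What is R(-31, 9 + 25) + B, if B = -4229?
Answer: -4296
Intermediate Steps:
R(-31, 9 + 25) + B = -67 - 4229 = -4296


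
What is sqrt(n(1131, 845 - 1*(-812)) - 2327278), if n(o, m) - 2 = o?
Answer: I*sqrt(2326145) ≈ 1525.2*I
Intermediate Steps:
n(o, m) = 2 + o
sqrt(n(1131, 845 - 1*(-812)) - 2327278) = sqrt((2 + 1131) - 2327278) = sqrt(1133 - 2327278) = sqrt(-2326145) = I*sqrt(2326145)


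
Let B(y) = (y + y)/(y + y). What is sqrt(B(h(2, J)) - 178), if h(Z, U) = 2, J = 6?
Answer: I*sqrt(177) ≈ 13.304*I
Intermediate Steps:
B(y) = 1 (B(y) = (2*y)/((2*y)) = (2*y)*(1/(2*y)) = 1)
sqrt(B(h(2, J)) - 178) = sqrt(1 - 178) = sqrt(-177) = I*sqrt(177)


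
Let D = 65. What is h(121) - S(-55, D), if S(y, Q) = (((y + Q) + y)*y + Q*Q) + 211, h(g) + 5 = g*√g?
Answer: -5585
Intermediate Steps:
h(g) = -5 + g^(3/2) (h(g) = -5 + g*√g = -5 + g^(3/2))
S(y, Q) = 211 + Q² + y*(Q + 2*y) (S(y, Q) = (((Q + y) + y)*y + Q²) + 211 = ((Q + 2*y)*y + Q²) + 211 = (y*(Q + 2*y) + Q²) + 211 = (Q² + y*(Q + 2*y)) + 211 = 211 + Q² + y*(Q + 2*y))
h(121) - S(-55, D) = (-5 + 121^(3/2)) - (211 + 65² + 2*(-55)² + 65*(-55)) = (-5 + 1331) - (211 + 4225 + 2*3025 - 3575) = 1326 - (211 + 4225 + 6050 - 3575) = 1326 - 1*6911 = 1326 - 6911 = -5585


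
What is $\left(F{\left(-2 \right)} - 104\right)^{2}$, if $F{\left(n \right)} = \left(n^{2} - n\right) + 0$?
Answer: $9604$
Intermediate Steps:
$F{\left(n \right)} = n^{2} - n$
$\left(F{\left(-2 \right)} - 104\right)^{2} = \left(- 2 \left(-1 - 2\right) - 104\right)^{2} = \left(\left(-2\right) \left(-3\right) - 104\right)^{2} = \left(6 - 104\right)^{2} = \left(-98\right)^{2} = 9604$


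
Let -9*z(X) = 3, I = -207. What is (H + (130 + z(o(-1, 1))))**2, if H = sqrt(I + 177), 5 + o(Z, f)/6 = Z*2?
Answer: 151051/9 + 778*I*sqrt(30)/3 ≈ 16783.0 + 1420.4*I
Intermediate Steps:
o(Z, f) = -30 + 12*Z (o(Z, f) = -30 + 6*(Z*2) = -30 + 6*(2*Z) = -30 + 12*Z)
z(X) = -1/3 (z(X) = -1/9*3 = -1/3)
H = I*sqrt(30) (H = sqrt(-207 + 177) = sqrt(-30) = I*sqrt(30) ≈ 5.4772*I)
(H + (130 + z(o(-1, 1))))**2 = (I*sqrt(30) + (130 - 1/3))**2 = (I*sqrt(30) + 389/3)**2 = (389/3 + I*sqrt(30))**2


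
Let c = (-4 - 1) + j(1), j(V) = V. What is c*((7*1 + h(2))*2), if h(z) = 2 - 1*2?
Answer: -56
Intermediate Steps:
h(z) = 0 (h(z) = 2 - 2 = 0)
c = -4 (c = (-4 - 1) + 1 = -5 + 1 = -4)
c*((7*1 + h(2))*2) = -4*(7*1 + 0)*2 = -4*(7 + 0)*2 = -28*2 = -4*14 = -56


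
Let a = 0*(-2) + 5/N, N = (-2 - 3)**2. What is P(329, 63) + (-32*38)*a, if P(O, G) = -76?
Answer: -1596/5 ≈ -319.20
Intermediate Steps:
N = 25 (N = (-5)**2 = 25)
a = 1/5 (a = 0*(-2) + 5/25 = 0 + 5*(1/25) = 0 + 1/5 = 1/5 ≈ 0.20000)
P(329, 63) + (-32*38)*a = -76 - 32*38*(1/5) = -76 - 1216*1/5 = -76 - 1216/5 = -1596/5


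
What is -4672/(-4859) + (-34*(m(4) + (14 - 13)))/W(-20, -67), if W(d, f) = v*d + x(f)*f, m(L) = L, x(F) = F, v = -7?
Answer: 20800658/22492311 ≈ 0.92479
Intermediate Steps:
W(d, f) = f² - 7*d (W(d, f) = -7*d + f*f = -7*d + f² = f² - 7*d)
-4672/(-4859) + (-34*(m(4) + (14 - 13)))/W(-20, -67) = -4672/(-4859) + (-34*(4 + (14 - 13)))/((-67)² - 7*(-20)) = -4672*(-1/4859) + (-34*(4 + 1))/(4489 + 140) = 4672/4859 - 34*5/4629 = 4672/4859 - 170*1/4629 = 4672/4859 - 170/4629 = 20800658/22492311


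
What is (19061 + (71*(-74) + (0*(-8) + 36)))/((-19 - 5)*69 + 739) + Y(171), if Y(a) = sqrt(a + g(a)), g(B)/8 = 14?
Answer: -13843/917 + sqrt(283) ≈ 1.7266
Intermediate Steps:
g(B) = 112 (g(B) = 8*14 = 112)
Y(a) = sqrt(112 + a) (Y(a) = sqrt(a + 112) = sqrt(112 + a))
(19061 + (71*(-74) + (0*(-8) + 36)))/((-19 - 5)*69 + 739) + Y(171) = (19061 + (71*(-74) + (0*(-8) + 36)))/((-19 - 5)*69 + 739) + sqrt(112 + 171) = (19061 + (-5254 + (0 + 36)))/(-24*69 + 739) + sqrt(283) = (19061 + (-5254 + 36))/(-1656 + 739) + sqrt(283) = (19061 - 5218)/(-917) + sqrt(283) = 13843*(-1/917) + sqrt(283) = -13843/917 + sqrt(283)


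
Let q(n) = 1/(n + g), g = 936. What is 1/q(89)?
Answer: 1025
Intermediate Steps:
q(n) = 1/(936 + n) (q(n) = 1/(n + 936) = 1/(936 + n))
1/q(89) = 1/(1/(936 + 89)) = 1/(1/1025) = 1025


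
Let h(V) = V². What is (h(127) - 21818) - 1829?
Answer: -7518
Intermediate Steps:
(h(127) - 21818) - 1829 = (127² - 21818) - 1829 = (16129 - 21818) - 1829 = -5689 - 1829 = -7518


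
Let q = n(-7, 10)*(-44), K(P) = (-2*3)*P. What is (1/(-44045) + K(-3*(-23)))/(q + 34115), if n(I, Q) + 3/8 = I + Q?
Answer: -36469262/2995015955 ≈ -0.012177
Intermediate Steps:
n(I, Q) = -3/8 + I + Q (n(I, Q) = -3/8 + (I + Q) = -3/8 + I + Q)
K(P) = -6*P
q = -231/2 (q = (-3/8 - 7 + 10)*(-44) = (21/8)*(-44) = -231/2 ≈ -115.50)
(1/(-44045) + K(-3*(-23)))/(q + 34115) = (1/(-44045) - (-18)*(-23))/(-231/2 + 34115) = (-1/44045 - 6*69)/(67999/2) = (-1/44045 - 414)*(2/67999) = -18234631/44045*2/67999 = -36469262/2995015955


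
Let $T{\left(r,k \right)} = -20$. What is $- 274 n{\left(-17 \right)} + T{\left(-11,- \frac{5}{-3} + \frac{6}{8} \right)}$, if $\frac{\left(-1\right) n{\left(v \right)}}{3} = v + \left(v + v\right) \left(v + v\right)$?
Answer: $936238$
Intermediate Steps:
$n{\left(v \right)} = - 12 v^{2} - 3 v$ ($n{\left(v \right)} = - 3 \left(v + \left(v + v\right) \left(v + v\right)\right) = - 3 \left(v + 2 v 2 v\right) = - 3 \left(v + 4 v^{2}\right) = - 12 v^{2} - 3 v$)
$- 274 n{\left(-17 \right)} + T{\left(-11,- \frac{5}{-3} + \frac{6}{8} \right)} = - 274 \left(\left(-3\right) \left(-17\right) \left(1 + 4 \left(-17\right)\right)\right) - 20 = - 274 \left(\left(-3\right) \left(-17\right) \left(1 - 68\right)\right) - 20 = - 274 \left(\left(-3\right) \left(-17\right) \left(-67\right)\right) - 20 = \left(-274\right) \left(-3417\right) - 20 = 936258 - 20 = 936238$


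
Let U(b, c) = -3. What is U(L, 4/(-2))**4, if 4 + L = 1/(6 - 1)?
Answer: 81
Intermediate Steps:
L = -19/5 (L = -4 + 1/(6 - 1) = -4 + 1/5 = -19/5 ≈ -3.8000)
U(L, 4/(-2))**4 = (-3)**4 = 81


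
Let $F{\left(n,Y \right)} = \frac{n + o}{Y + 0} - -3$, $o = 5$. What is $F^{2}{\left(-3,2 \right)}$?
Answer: $16$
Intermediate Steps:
$F{\left(n,Y \right)} = 3 + \frac{5 + n}{Y}$ ($F{\left(n,Y \right)} = \frac{n + 5}{Y + 0} - -3 = \frac{5 + n}{Y} + 3 = 3 + \frac{5 + n}{Y}$)
$F^{2}{\left(-3,2 \right)} = \left(\frac{5 - 3 + 3 \cdot 2}{2}\right)^{2} = \left(\frac{5 - 3 + 6}{2}\right)^{2} = \left(\frac{1}{2} \cdot 8\right)^{2} = 4^{2} = 16$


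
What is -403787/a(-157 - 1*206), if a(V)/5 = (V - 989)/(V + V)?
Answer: -146574681/3380 ≈ -43365.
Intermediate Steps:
a(V) = 5*(-989 + V)/(2*V) (a(V) = 5*((V - 989)/(V + V)) = 5*((-989 + V)/((2*V))) = 5*((-989 + V)*(1/(2*V))) = 5*((-989 + V)/(2*V)) = 5*(-989 + V)/(2*V))
-403787/a(-157 - 1*206) = -403787*2*(-157 - 1*206)/(5*(-989 + (-157 - 1*206))) = -403787*2*(-157 - 206)/(5*(-989 + (-157 - 206))) = -403787*(-726/(5*(-989 - 363))) = -403787/((5/2)*(-1/363)*(-1352)) = -403787/3380/363 = -403787*363/3380 = -146574681/3380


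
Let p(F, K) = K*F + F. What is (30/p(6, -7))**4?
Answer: 625/1296 ≈ 0.48225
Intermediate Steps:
p(F, K) = F + F*K (p(F, K) = F*K + F = F + F*K)
(30/p(6, -7))**4 = (30/((6*(1 - 7))))**4 = (30/((6*(-6))))**4 = (30/(-36))**4 = (30*(-1/36))**4 = (-5/6)**4 = 625/1296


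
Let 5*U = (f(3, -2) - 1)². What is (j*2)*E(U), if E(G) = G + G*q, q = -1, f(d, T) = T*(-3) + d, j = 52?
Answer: 0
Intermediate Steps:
f(d, T) = d - 3*T (f(d, T) = -3*T + d = d - 3*T)
U = 64/5 (U = ((3 - 3*(-2)) - 1)²/5 = ((3 + 6) - 1)²/5 = (9 - 1)²/5 = (⅕)*8² = (⅕)*64 = 64/5 ≈ 12.800)
E(G) = 0 (E(G) = G + G*(-1) = G - G = 0)
(j*2)*E(U) = (52*2)*0 = 104*0 = 0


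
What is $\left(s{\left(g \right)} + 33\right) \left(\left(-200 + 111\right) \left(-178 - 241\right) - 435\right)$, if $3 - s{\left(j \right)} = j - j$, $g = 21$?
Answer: $1326816$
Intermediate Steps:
$s{\left(j \right)} = 3$ ($s{\left(j \right)} = 3 - \left(j - j\right) = 3 - 0 = 3 + 0 = 3$)
$\left(s{\left(g \right)} + 33\right) \left(\left(-200 + 111\right) \left(-178 - 241\right) - 435\right) = \left(3 + 33\right) \left(\left(-200 + 111\right) \left(-178 - 241\right) - 435\right) = 36 \left(\left(-89\right) \left(-419\right) - 435\right) = 36 \left(37291 - 435\right) = 36 \cdot 36856 = 1326816$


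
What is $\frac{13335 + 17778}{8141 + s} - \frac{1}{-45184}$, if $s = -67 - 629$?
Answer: $\frac{1405817237}{336394880} \approx 4.1791$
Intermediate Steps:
$s = -696$ ($s = -67 - 629 = -696$)
$\frac{13335 + 17778}{8141 + s} - \frac{1}{-45184} = \frac{13335 + 17778}{8141 - 696} - \frac{1}{-45184} = \frac{31113}{7445} - - \frac{1}{45184} = 31113 \cdot \frac{1}{7445} + \frac{1}{45184} = \frac{31113}{7445} + \frac{1}{45184} = \frac{1405817237}{336394880}$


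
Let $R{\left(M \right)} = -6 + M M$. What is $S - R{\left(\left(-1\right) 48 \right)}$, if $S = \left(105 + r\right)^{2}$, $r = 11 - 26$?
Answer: $5802$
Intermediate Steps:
$r = -15$
$R{\left(M \right)} = -6 + M^{2}$
$S = 8100$ ($S = \left(105 - 15\right)^{2} = 90^{2} = 8100$)
$S - R{\left(\left(-1\right) 48 \right)} = 8100 - \left(-6 + \left(\left(-1\right) 48\right)^{2}\right) = 8100 - \left(-6 + \left(-48\right)^{2}\right) = 8100 - \left(-6 + 2304\right) = 8100 - 2298 = 5802$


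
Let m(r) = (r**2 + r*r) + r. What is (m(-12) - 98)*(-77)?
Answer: -13706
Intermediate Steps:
m(r) = r + 2*r**2 (m(r) = (r**2 + r**2) + r = 2*r**2 + r = r + 2*r**2)
(m(-12) - 98)*(-77) = (-12*(1 + 2*(-12)) - 98)*(-77) = (-12*(1 - 24) - 98)*(-77) = (-12*(-23) - 98)*(-77) = (276 - 98)*(-77) = 178*(-77) = -13706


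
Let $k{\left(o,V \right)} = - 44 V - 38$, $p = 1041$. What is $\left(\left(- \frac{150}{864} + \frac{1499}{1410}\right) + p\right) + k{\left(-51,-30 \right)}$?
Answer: $\frac{78640421}{33840} \approx 2323.9$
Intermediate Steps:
$k{\left(o,V \right)} = -38 - 44 V$
$\left(\left(- \frac{150}{864} + \frac{1499}{1410}\right) + p\right) + k{\left(-51,-30 \right)} = \left(\left(- \frac{150}{864} + \frac{1499}{1410}\right) + 1041\right) - -1282 = \left(\left(\left(-150\right) \frac{1}{864} + 1499 \cdot \frac{1}{1410}\right) + 1041\right) + \left(-38 + 1320\right) = \left(\left(- \frac{25}{144} + \frac{1499}{1410}\right) + 1041\right) + 1282 = \left(\frac{30101}{33840} + 1041\right) + 1282 = \frac{35257541}{33840} + 1282 = \frac{78640421}{33840}$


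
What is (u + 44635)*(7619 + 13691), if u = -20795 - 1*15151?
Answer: 185162590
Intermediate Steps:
u = -35946 (u = -20795 - 15151 = -35946)
(u + 44635)*(7619 + 13691) = (-35946 + 44635)*(7619 + 13691) = 8689*21310 = 185162590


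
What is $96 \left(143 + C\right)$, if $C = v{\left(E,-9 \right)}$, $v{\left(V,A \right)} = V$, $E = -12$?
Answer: $12576$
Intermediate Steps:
$C = -12$
$96 \left(143 + C\right) = 96 \left(143 - 12\right) = 96 \cdot 131 = 12576$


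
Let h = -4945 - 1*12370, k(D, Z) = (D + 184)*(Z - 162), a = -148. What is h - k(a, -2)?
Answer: -11411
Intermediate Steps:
k(D, Z) = (-162 + Z)*(184 + D) (k(D, Z) = (184 + D)*(-162 + Z) = (-162 + Z)*(184 + D))
h = -17315 (h = -4945 - 12370 = -17315)
h - k(a, -2) = -17315 - (-29808 - 162*(-148) + 184*(-2) - 148*(-2)) = -17315 - (-29808 + 23976 - 368 + 296) = -17315 - 1*(-5904) = -17315 + 5904 = -11411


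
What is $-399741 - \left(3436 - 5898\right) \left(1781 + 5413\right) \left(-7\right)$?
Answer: $-124381137$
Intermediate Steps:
$-399741 - \left(3436 - 5898\right) \left(1781 + 5413\right) \left(-7\right) = -399741 - \left(-2462\right) 7194 \left(-7\right) = -399741 - \left(-17711628\right) \left(-7\right) = -399741 - 123981396 = -124381137$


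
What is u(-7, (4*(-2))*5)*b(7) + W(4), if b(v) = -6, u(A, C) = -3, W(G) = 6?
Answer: 24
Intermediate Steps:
u(-7, (4*(-2))*5)*b(7) + W(4) = -3*(-6) + 6 = 18 + 6 = 24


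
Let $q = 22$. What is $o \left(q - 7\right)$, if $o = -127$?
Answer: $-1905$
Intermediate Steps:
$o \left(q - 7\right) = - 127 \left(22 - 7\right) = \left(-127\right) 15 = -1905$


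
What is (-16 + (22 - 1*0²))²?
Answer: 36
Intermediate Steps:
(-16 + (22 - 1*0²))² = (-16 + (22 - 1*0))² = (-16 + (22 + 0))² = (-16 + 22)² = 6² = 36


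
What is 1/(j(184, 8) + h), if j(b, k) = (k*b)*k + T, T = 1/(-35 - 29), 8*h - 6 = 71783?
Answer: 64/1327975 ≈ 4.8194e-5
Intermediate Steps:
h = 71789/8 (h = ¾ + (⅛)*71783 = ¾ + 71783/8 = 71789/8 ≈ 8973.6)
T = -1/64 (T = 1/(-64) = -1/64 ≈ -0.015625)
j(b, k) = -1/64 + b*k² (j(b, k) = (k*b)*k - 1/64 = (b*k)*k - 1/64 = b*k² - 1/64 = -1/64 + b*k²)
1/(j(184, 8) + h) = 1/((-1/64 + 184*8²) + 71789/8) = 1/((-1/64 + 184*64) + 71789/8) = 1/((-1/64 + 11776) + 71789/8) = 1/(753663/64 + 71789/8) = 1/(1327975/64) = 64/1327975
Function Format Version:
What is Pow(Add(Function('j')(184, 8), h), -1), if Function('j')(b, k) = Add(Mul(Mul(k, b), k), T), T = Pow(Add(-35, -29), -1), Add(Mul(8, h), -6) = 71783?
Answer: Rational(64, 1327975) ≈ 4.8194e-5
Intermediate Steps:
h = Rational(71789, 8) (h = Add(Rational(3, 4), Mul(Rational(1, 8), 71783)) = Add(Rational(3, 4), Rational(71783, 8)) = Rational(71789, 8) ≈ 8973.6)
T = Rational(-1, 64) (T = Pow(-64, -1) = Rational(-1, 64) ≈ -0.015625)
Function('j')(b, k) = Add(Rational(-1, 64), Mul(b, Pow(k, 2))) (Function('j')(b, k) = Add(Mul(Mul(k, b), k), Rational(-1, 64)) = Add(Mul(Mul(b, k), k), Rational(-1, 64)) = Add(Mul(b, Pow(k, 2)), Rational(-1, 64)) = Add(Rational(-1, 64), Mul(b, Pow(k, 2))))
Pow(Add(Function('j')(184, 8), h), -1) = Pow(Add(Add(Rational(-1, 64), Mul(184, Pow(8, 2))), Rational(71789, 8)), -1) = Pow(Add(Add(Rational(-1, 64), Mul(184, 64)), Rational(71789, 8)), -1) = Pow(Add(Add(Rational(-1, 64), 11776), Rational(71789, 8)), -1) = Pow(Add(Rational(753663, 64), Rational(71789, 8)), -1) = Pow(Rational(1327975, 64), -1) = Rational(64, 1327975)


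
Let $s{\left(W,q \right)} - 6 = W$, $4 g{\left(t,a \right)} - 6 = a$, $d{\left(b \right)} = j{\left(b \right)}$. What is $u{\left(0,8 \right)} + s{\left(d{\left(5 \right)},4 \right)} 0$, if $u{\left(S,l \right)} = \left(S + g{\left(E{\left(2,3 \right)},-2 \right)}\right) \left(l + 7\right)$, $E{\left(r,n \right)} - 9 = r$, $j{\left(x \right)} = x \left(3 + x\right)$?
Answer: $15$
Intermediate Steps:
$d{\left(b \right)} = b \left(3 + b\right)$
$E{\left(r,n \right)} = 9 + r$
$g{\left(t,a \right)} = \frac{3}{2} + \frac{a}{4}$
$s{\left(W,q \right)} = 6 + W$
$u{\left(S,l \right)} = \left(1 + S\right) \left(7 + l\right)$ ($u{\left(S,l \right)} = \left(S + \left(\frac{3}{2} + \frac{1}{4} \left(-2\right)\right)\right) \left(l + 7\right) = \left(S + \left(\frac{3}{2} - \frac{1}{2}\right)\right) \left(7 + l\right) = \left(S + 1\right) \left(7 + l\right) = \left(1 + S\right) \left(7 + l\right)$)
$u{\left(0,8 \right)} + s{\left(d{\left(5 \right)},4 \right)} 0 = \left(7 + 8 + 7 \cdot 0 + 0 \cdot 8\right) + \left(6 + 5 \left(3 + 5\right)\right) 0 = \left(7 + 8 + 0 + 0\right) + \left(6 + 5 \cdot 8\right) 0 = 15 + \left(6 + 40\right) 0 = 15 + 46 \cdot 0 = 15 + 0 = 15$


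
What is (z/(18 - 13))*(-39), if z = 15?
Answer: -117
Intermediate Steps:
(z/(18 - 13))*(-39) = (15/(18 - 13))*(-39) = (15/5)*(-39) = (15*(⅕))*(-39) = 3*(-39) = -117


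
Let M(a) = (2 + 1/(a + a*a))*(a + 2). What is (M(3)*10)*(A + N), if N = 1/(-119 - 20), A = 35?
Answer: 1520000/417 ≈ 3645.1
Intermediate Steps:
N = -1/139 (N = 1/(-139) = -1/139 ≈ -0.0071942)
M(a) = (2 + a)*(2 + 1/(a + a²)) (M(a) = (2 + 1/(a + a²))*(2 + a) = (2 + a)*(2 + 1/(a + a²)))
(M(3)*10)*(A + N) = (((2 + 2*3³ + 5*3 + 6*3²)/(3*(1 + 3)))*10)*(35 - 1/139) = (((⅓)*(2 + 2*27 + 15 + 6*9)/4)*10)*(4864/139) = (((⅓)*(¼)*(2 + 54 + 15 + 54))*10)*(4864/139) = (((⅓)*(¼)*125)*10)*(4864/139) = ((125/12)*10)*(4864/139) = (625/6)*(4864/139) = 1520000/417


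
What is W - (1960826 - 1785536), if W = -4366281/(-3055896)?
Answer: -178554547853/1018632 ≈ -1.7529e+5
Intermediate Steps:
W = 1455427/1018632 (W = -4366281*(-1/3055896) = 1455427/1018632 ≈ 1.4288)
W - (1960826 - 1785536) = 1455427/1018632 - (1960826 - 1785536) = 1455427/1018632 - 1*175290 = 1455427/1018632 - 175290 = -178554547853/1018632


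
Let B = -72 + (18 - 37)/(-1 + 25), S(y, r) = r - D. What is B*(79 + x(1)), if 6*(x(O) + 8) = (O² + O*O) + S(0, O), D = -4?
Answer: -756451/144 ≈ -5253.1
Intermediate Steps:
S(y, r) = 4 + r (S(y, r) = r - 1*(-4) = r + 4 = 4 + r)
B = -1747/24 (B = -72 - 19/24 = -1747/24 ≈ -72.792)
x(O) = -22/3 + O²/3 + O/6 (x(O) = -8 + ((O² + O*O) + (4 + O))/6 = -8 + ((O² + O²) + (4 + O))/6 = -8 + (2*O² + (4 + O))/6 = -8 + (4 + O + 2*O²)/6 = -8 + (⅔ + O²/3 + O/6) = -22/3 + O²/3 + O/6)
B*(79 + x(1)) = -1747*(79 + (-22/3 + (⅓)*1² + (⅙)*1))/24 = -1747*(79 + (-22/3 + (⅓)*1 + ⅙))/24 = -1747*(79 + (-22/3 + ⅓ + ⅙))/24 = -1747*(79 - 41/6)/24 = -1747/24*433/6 = -756451/144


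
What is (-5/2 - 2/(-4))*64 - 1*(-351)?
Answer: 223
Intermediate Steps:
(-5/2 - 2/(-4))*64 - 1*(-351) = (-5*½ - 2*(-¼))*64 + 351 = (-5/2 + ½)*64 + 351 = -2*64 + 351 = -128 + 351 = 223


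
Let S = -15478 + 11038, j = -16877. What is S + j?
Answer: -21317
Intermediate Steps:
S = -4440
S + j = -4440 - 16877 = -21317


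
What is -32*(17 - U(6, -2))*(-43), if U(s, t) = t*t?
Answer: 17888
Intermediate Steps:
U(s, t) = t**2
-32*(17 - U(6, -2))*(-43) = -32*(17 - 1*(-2)**2)*(-43) = -32*(17 - 1*4)*(-43) = -32*(17 - 4)*(-43) = -32*13*(-43) = -416*(-43) = 17888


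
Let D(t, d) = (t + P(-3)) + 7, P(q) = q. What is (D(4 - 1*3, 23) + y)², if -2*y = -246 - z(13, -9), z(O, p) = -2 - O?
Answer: 58081/4 ≈ 14520.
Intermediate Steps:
D(t, d) = 4 + t (D(t, d) = (t - 3) + 7 = (-3 + t) + 7 = 4 + t)
y = 231/2 (y = -(-246 - (-2 - 1*13))/2 = -(-246 - (-2 - 13))/2 = -(-246 - 1*(-15))/2 = -(-246 + 15)/2 = -½*(-231) = 231/2 ≈ 115.50)
(D(4 - 1*3, 23) + y)² = ((4 + (4 - 1*3)) + 231/2)² = ((4 + (4 - 3)) + 231/2)² = ((4 + 1) + 231/2)² = (5 + 231/2)² = (241/2)² = 58081/4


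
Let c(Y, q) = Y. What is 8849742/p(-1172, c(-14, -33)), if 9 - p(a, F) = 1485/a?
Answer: 3457299208/4011 ≈ 8.6195e+5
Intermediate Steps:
p(a, F) = 9 - 1485/a
8849742/p(-1172, c(-14, -33)) = 8849742/(9 - 1485/(-1172)) = 8849742/(9 - 1485*(-1/1172)) = 8849742/(9 + 1485/1172) = 8849742/(12033/1172) = 8849742*(1172/12033) = 3457299208/4011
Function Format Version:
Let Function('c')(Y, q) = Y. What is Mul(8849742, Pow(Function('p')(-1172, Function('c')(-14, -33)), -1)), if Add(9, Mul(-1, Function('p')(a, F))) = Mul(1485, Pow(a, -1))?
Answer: Rational(3457299208, 4011) ≈ 8.6195e+5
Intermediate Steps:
Function('p')(a, F) = Add(9, Mul(-1485, Pow(a, -1))) (Function('p')(a, F) = Add(9, Mul(-1, Mul(1485, Pow(a, -1)))) = Add(9, Mul(-1485, Pow(a, -1))))
Mul(8849742, Pow(Function('p')(-1172, Function('c')(-14, -33)), -1)) = Mul(8849742, Pow(Add(9, Mul(-1485, Pow(-1172, -1))), -1)) = Mul(8849742, Pow(Add(9, Mul(-1485, Rational(-1, 1172))), -1)) = Mul(8849742, Pow(Add(9, Rational(1485, 1172)), -1)) = Mul(8849742, Pow(Rational(12033, 1172), -1)) = Mul(8849742, Rational(1172, 12033)) = Rational(3457299208, 4011)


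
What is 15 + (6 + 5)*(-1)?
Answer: 4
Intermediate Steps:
15 + (6 + 5)*(-1) = 15 + 11*(-1) = 15 - 11 = 4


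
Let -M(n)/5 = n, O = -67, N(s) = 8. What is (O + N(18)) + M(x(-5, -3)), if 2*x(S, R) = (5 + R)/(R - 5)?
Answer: -467/8 ≈ -58.375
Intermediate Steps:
x(S, R) = (5 + R)/(2*(-5 + R)) (x(S, R) = ((5 + R)/(R - 5))/2 = ((5 + R)/(-5 + R))/2 = (5 + R)/(2*(-5 + R)))
M(n) = -5*n
(O + N(18)) + M(x(-5, -3)) = (-67 + 8) - 5*(5 - 3)/(2*(-5 - 3)) = -59 - 5*2/(2*(-8)) = -59 - 5*(-1)*2/(2*8) = -59 - 5*(-⅛) = -59 + 5/8 = -467/8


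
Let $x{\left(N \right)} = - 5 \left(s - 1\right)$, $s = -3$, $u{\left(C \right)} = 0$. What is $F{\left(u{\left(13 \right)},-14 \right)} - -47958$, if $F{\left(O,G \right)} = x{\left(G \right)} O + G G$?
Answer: $48154$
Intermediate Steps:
$x{\left(N \right)} = 20$ ($x{\left(N \right)} = - 5 \left(-3 - 1\right) = \left(-5\right) \left(-4\right) = 20$)
$F{\left(O,G \right)} = G^{2} + 20 O$ ($F{\left(O,G \right)} = 20 O + G G = 20 O + G^{2} = G^{2} + 20 O$)
$F{\left(u{\left(13 \right)},-14 \right)} - -47958 = \left(\left(-14\right)^{2} + 20 \cdot 0\right) - -47958 = \left(196 + 0\right) + 47958 = 196 + 47958 = 48154$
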